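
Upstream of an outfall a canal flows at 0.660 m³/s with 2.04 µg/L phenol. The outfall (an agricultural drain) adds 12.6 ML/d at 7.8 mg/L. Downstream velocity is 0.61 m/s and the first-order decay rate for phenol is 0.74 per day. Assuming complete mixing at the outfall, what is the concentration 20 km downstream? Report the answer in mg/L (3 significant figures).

12.6 ML/d = 0.1458 m³/s.
2.04 µg/L = 0.00204 mg/L.
After complete mixing, C₀ = (0.1458·7.8 + 0.66·0.00204) / 0.8058 = 1.413 mg/L.
Travel time t = 2e+04 m / 0.61 m/s = 3.279e+04 s = 0.3795 d.
C = 1.413·exp(−0.74·0.3795) = 1.413·0.7552 = 1.067 mg/L.

1.07 mg/L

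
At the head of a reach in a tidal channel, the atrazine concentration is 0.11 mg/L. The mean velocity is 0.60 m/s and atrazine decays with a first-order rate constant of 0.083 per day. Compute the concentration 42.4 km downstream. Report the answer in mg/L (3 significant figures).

0.103 mg/L

Travel time t = 42.4 km / 0.60 m/s = 4.24e+04/0.60 = 7.067e+04 s = 0.8179 d.
First-order decay: C = 0.11·exp(−0.083·0.8179) = 0.11·0.9344 = 0.1028 mg/L.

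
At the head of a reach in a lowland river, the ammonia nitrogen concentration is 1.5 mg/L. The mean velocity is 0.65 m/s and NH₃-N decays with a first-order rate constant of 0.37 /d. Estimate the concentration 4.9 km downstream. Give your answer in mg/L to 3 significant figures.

Travel time t = 4.9 km / 0.65 m/s = 4900/0.65 = 7538 s = 0.08725 d.
First-order decay: C = 1.5·exp(−0.37·0.08725) = 1.5·0.9682 = 1.452 mg/L.

1.45 mg/L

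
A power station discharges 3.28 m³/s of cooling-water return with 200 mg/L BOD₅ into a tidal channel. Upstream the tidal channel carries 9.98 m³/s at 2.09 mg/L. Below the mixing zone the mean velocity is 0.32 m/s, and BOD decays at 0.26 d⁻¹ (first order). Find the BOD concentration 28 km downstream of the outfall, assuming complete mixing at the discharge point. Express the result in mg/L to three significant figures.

39.2 mg/L

After complete mixing, C₀ = (3.28·200 + 9.98·2.09) / 13.26 = 51.05 mg/L.
Travel time t = 2.8e+04 m / 0.32 m/s = 8.75e+04 s = 1.013 d.
C = 51.05·exp(−0.26·1.013) = 51.05·0.7685 = 39.23 mg/L.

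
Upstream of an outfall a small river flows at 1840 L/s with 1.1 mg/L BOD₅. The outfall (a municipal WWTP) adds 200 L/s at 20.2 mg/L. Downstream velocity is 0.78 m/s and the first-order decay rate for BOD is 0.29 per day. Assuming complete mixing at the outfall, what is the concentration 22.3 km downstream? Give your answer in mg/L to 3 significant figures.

2.70 mg/L

200 L/s = 0.2 m³/s.
1840 L/s = 1.84 m³/s.
After complete mixing, C₀ = (0.2·20.2 + 1.84·1.1) / 2.04 = 2.973 mg/L.
Travel time t = 2.23e+04 m / 0.78 m/s = 2.859e+04 s = 0.3309 d.
C = 2.973·exp(−0.29·0.3309) = 2.973·0.9085 = 2.701 mg/L.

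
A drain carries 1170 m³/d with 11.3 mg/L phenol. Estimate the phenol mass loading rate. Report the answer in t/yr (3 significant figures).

4.83 t/yr

1170 m³/d = 0.01354 m³/s.
Mass flux = Q·C = 0.01354 m³/s × 11.3 g/m³ = 0.153 g/s.
= 0.153 g/s × 31.56 = 4.829 t/yr.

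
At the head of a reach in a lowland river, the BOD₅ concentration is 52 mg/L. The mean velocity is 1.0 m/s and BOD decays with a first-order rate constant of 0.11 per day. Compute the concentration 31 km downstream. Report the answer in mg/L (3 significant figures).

Travel time t = 31 km / 1.0 m/s = 3.1e+04/1.0 = 3.1e+04 s = 0.3588 d.
First-order decay: C = 52·exp(−0.11·0.3588) = 52·0.9613 = 49.99 mg/L.

50.0 mg/L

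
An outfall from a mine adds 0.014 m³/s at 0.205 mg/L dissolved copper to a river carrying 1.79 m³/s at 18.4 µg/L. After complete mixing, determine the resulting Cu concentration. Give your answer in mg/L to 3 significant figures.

0.0198 mg/L

18.4 µg/L = 0.0184 mg/L.
Flow-weighted mixing gives C = (0.014·0.205 + 1.79·0.0184) / (0.014 + 1.79) = 0.03581/1.804 = 0.01985 mg/L.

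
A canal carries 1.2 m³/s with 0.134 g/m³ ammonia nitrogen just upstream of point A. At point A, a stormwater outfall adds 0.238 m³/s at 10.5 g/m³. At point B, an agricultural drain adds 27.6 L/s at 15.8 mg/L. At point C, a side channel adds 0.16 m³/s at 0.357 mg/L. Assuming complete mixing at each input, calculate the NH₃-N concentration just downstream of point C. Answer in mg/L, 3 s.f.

1.94 mg/L

After input A: C = (1.2·0.134 + 0.238·10.5) / 1.438 = 1.85 mg/L.
27.6 L/s = 0.0276 m³/s.
After input B: C = (1.438·1.85 + 0.0276·15.8) / 1.466 = 2.112 mg/L.
After input C: C = (1.466·2.112 + 0.16·0.357) / 1.626 = 1.94 mg/L.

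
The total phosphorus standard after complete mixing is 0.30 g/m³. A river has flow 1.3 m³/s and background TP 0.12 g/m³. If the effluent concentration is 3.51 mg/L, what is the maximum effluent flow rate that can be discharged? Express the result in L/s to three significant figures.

72.9 L/s

Mass balance at complete mixing: C_std·(Q_w + Q_r) = Q_w·C_e + Q_r·C_b.
Rearranging, Q_w = Q_r·(C_std − C_b)/(C_e − C_std) = 1.3·(0.3 − 0.12) / (3.51 − 0.3) = 0.0729 m³/s.
= 72.9 L/s.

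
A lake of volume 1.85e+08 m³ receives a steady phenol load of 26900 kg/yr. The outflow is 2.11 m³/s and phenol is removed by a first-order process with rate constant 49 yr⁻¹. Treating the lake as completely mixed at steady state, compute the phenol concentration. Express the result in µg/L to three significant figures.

2.95 µg/L

Outflow Q = 2.11 m³/s × 3.156e+07 s/yr = 6.659e+07 m³/yr.
Steady-state CSTR mass balance: W = Q·C + k·V·C, so C = W/(Q + kV).
Q + kV = 6.659e+07 + 49·1.85e+08 = 9.132e+09 m³/yr.
C = 26900/9.132e+09 = 2.946e-06 kg/m³ = 0.002946 mg/L = 2.946 µg/L.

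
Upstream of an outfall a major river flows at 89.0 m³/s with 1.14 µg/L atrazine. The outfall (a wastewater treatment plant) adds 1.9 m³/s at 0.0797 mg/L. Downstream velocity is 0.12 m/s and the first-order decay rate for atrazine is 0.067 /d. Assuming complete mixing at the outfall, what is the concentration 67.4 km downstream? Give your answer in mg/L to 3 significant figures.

0.00180 mg/L

1.14 µg/L = 0.00114 mg/L.
After complete mixing, C₀ = (1.9·0.0797 + 89·0.00114) / 90.9 = 0.002782 mg/L.
Travel time t = 6.74e+04 m / 0.12 m/s = 5.617e+05 s = 6.501 d.
C = 0.002782·exp(−0.067·6.501) = 0.002782·0.6469 = 0.0018 mg/L.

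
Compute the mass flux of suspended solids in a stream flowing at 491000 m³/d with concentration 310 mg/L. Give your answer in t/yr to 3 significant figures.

491000 m³/d = 5.683 m³/s.
Mass flux = Q·C = 5.683 m³/s × 310 g/m³ = 1762 g/s.
= 1762 g/s × 31.56 = 5.559e+04 t/yr.

55600 t/yr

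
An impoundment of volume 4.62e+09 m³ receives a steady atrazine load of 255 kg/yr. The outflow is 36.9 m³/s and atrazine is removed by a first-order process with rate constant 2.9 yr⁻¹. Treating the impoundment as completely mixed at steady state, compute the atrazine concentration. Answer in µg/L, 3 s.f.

0.0175 µg/L

Outflow Q = 36.9 m³/s × 3.156e+07 s/yr = 1.164e+09 m³/yr.
Steady-state CSTR mass balance: W = Q·C + k·V·C, so C = W/(Q + kV).
Q + kV = 1.164e+09 + 2.9·4.62e+09 = 1.456e+10 m³/yr.
C = 255/1.456e+10 = 1.751e-08 kg/m³ = 1.751e-05 mg/L = 0.01751 µg/L.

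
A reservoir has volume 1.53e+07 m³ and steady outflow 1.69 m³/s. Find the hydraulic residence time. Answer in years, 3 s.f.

Q = 1.69 m³/s × 3.156e+07 s/yr = 5.333e+07 m³/yr.
Hydraulic residence time τ = V/Q = 1.53e+07/5.333e+07 = 0.2869 yr.

0.287 yr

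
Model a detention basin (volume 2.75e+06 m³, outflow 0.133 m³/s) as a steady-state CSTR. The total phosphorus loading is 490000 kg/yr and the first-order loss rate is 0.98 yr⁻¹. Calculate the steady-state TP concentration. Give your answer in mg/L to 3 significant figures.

71.1 mg/L

Outflow Q = 0.133 m³/s × 3.156e+07 s/yr = 4.197e+06 m³/yr.
Steady-state CSTR mass balance: W = Q·C + k·V·C, so C = W/(Q + kV).
Q + kV = 4.197e+06 + 0.98·2.75e+06 = 6.892e+06 m³/yr.
C = 490000/6.892e+06 = 0.0711 kg/m³ = 71.1 mg/L.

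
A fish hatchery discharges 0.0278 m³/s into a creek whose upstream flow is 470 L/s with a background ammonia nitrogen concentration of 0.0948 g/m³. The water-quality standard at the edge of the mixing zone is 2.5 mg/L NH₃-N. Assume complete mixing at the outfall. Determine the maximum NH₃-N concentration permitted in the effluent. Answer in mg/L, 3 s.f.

43.2 mg/L

470 L/s = 0.47 m³/s.
Mass balance: 2.5·0.4978 = 0.0278·Cₑ + 0.47·0.0948.
Cₑ = (1.244 − 0.04456) / 0.0278 = 43.16 mg/L.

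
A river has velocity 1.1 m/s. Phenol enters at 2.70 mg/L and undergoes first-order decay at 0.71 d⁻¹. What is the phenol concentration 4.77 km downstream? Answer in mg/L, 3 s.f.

2.61 mg/L

Travel time t = 4.77 km / 1.1 m/s = 4770/1.1 = 4336 s = 0.05019 d.
First-order decay: C = 2.70·exp(−0.71·0.05019) = 2.70·0.965 = 2.605 mg/L.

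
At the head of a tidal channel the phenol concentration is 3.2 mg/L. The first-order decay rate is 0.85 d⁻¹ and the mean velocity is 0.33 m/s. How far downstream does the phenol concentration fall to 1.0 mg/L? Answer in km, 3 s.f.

39.0 km

From C = C₀·e^(−kt), t = ln(C₀/C)/k = ln(3.2/1.0)/0.85 = 1.163/0.85 = 1.368 d.
Distance = v·t = 0.33 m/s × 1.182e+05 s = 3.902e+04 m = 39.02 km.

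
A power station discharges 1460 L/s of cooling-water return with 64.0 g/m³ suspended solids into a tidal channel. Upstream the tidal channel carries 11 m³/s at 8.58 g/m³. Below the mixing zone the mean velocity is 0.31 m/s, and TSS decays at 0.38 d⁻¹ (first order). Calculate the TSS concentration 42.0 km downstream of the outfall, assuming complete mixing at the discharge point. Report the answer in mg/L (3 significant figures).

1460 L/s = 1.46 m³/s.
After complete mixing, C₀ = (1.46·64 + 11·8.58) / 12.46 = 15.07 mg/L.
Travel time t = 4.2e+04 m / 0.31 m/s = 1.355e+05 s = 1.568 d.
C = 15.07·exp(−0.38·1.568) = 15.07·0.5511 = 8.307 mg/L.

8.31 mg/L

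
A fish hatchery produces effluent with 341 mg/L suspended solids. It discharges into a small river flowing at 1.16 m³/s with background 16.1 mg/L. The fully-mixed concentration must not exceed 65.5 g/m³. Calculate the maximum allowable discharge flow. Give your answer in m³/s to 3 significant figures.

Mass balance at complete mixing: C_std·(Q_w + Q_r) = Q_w·C_e + Q_r·C_b.
Rearranging, Q_w = Q_r·(C_std − C_b)/(C_e − C_std) = 1.16·(65.5 − 16.1) / (341 − 65.5) = 0.208 m³/s.

0.208 m³/s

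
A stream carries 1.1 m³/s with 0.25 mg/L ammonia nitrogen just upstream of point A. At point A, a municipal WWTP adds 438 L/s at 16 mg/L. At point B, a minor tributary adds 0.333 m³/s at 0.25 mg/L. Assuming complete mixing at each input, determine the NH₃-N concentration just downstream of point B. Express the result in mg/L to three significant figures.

438 L/s = 0.438 m³/s.
After input A: C = (1.1·0.25 + 0.438·16) / 1.538 = 4.735 mg/L.
After input B: C = (1.538·4.735 + 0.333·0.25) / 1.871 = 3.937 mg/L.

3.94 mg/L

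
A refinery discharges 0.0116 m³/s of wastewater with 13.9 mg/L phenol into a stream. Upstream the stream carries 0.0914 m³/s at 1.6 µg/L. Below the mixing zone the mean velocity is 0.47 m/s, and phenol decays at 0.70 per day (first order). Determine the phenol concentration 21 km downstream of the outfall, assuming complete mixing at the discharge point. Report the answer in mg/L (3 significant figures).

1.09 mg/L

1.6 µg/L = 0.0016 mg/L.
After complete mixing, C₀ = (0.0116·13.9 + 0.0914·0.0016) / 0.103 = 1.567 mg/L.
Travel time t = 2.1e+04 m / 0.47 m/s = 4.468e+04 s = 0.5171 d.
C = 1.567·exp(−0.70·0.5171) = 1.567·0.6963 = 1.091 mg/L.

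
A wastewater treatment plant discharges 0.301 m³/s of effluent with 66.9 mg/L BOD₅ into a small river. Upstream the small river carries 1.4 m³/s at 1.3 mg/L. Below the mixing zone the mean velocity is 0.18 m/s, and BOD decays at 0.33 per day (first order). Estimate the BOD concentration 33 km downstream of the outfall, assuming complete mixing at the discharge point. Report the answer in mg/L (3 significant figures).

6.41 mg/L

After complete mixing, C₀ = (0.301·66.9 + 1.4·1.3) / 1.701 = 12.91 mg/L.
Travel time t = 3.3e+04 m / 0.18 m/s = 1.833e+05 s = 2.122 d.
C = 12.91·exp(−0.33·2.122) = 12.91·0.4965 = 6.409 mg/L.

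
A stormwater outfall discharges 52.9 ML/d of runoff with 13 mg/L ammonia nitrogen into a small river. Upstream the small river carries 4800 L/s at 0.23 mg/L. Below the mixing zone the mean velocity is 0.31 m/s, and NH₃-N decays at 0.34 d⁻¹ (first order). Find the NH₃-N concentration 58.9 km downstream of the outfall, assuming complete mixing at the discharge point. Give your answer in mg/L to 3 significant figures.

0.793 mg/L

52.9 ML/d = 0.6123 m³/s.
4800 L/s = 4.8 m³/s.
After complete mixing, C₀ = (0.6123·13 + 4.8·0.23) / 5.412 = 1.675 mg/L.
Travel time t = 5.89e+04 m / 0.31 m/s = 1.9e+05 s = 2.199 d.
C = 1.675·exp(−0.34·2.199) = 1.675·0.4735 = 0.7929 mg/L.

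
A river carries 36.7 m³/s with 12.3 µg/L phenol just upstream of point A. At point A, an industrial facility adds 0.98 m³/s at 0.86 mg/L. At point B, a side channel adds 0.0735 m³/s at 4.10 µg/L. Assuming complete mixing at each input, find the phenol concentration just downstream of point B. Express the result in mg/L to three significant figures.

0.0343 mg/L

12.3 µg/L = 0.0123 mg/L.
After input A: C = (36.7·0.0123 + 0.98·0.86) / 37.68 = 0.03435 mg/L.
4.10 µg/L = 0.0041 mg/L.
After input B: C = (37.68·0.03435 + 0.0735·0.0041) / 37.75 = 0.03429 mg/L.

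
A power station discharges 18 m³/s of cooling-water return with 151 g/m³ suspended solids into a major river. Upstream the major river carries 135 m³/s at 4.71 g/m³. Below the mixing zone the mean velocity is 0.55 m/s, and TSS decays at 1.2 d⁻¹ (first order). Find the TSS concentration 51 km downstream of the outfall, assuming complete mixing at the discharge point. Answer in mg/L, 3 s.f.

After complete mixing, C₀ = (18·151 + 135·4.71) / 153 = 21.92 mg/L.
Travel time t = 5.1e+04 m / 0.55 m/s = 9.273e+04 s = 1.073 d.
C = 21.92·exp(−1.2·1.073) = 21.92·0.2759 = 6.047 mg/L.

6.05 mg/L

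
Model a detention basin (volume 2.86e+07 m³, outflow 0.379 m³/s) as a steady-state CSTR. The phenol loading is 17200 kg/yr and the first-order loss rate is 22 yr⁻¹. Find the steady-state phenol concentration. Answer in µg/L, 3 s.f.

Outflow Q = 0.379 m³/s × 3.156e+07 s/yr = 1.196e+07 m³/yr.
Steady-state CSTR mass balance: W = Q·C + k·V·C, so C = W/(Q + kV).
Q + kV = 1.196e+07 + 22·2.86e+07 = 6.412e+08 m³/yr.
C = 17200/6.412e+08 = 2.683e-05 kg/m³ = 0.02683 mg/L = 26.83 µg/L.

26.8 µg/L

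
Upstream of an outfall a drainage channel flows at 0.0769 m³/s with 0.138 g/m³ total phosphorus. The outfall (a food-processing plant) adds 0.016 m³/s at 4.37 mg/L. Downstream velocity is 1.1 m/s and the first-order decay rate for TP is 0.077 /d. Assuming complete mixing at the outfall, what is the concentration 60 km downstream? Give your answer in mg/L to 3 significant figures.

0.826 mg/L

After complete mixing, C₀ = (0.016·4.37 + 0.0769·0.138) / 0.0929 = 0.8669 mg/L.
Travel time t = 6e+04 m / 1.1 m/s = 5.455e+04 s = 0.6313 d.
C = 0.8669·exp(−0.077·0.6313) = 0.8669·0.9526 = 0.8257 mg/L.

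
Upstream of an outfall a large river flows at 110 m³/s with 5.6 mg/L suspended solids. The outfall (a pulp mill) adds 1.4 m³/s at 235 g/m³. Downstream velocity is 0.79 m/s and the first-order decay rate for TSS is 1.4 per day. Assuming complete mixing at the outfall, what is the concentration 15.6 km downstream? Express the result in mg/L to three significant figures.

6.16 mg/L

After complete mixing, C₀ = (1.4·235 + 110·5.6) / 111.4 = 8.483 mg/L.
Travel time t = 1.56e+04 m / 0.79 m/s = 1.975e+04 s = 0.2286 d.
C = 8.483·exp(−1.4·0.2286) = 8.483·0.7262 = 6.16 mg/L.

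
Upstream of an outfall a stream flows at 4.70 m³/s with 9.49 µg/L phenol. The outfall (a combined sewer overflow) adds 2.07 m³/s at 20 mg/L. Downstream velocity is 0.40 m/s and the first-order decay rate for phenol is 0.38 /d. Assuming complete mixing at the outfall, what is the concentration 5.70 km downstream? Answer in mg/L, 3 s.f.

9.49 µg/L = 0.00949 mg/L.
After complete mixing, C₀ = (2.07·20 + 4.7·0.00949) / 6.77 = 6.122 mg/L.
Travel time t = 5700 m / 0.40 m/s = 1.425e+04 s = 0.1649 d.
C = 6.122·exp(−0.38·0.1649) = 6.122·0.9392 = 5.75 mg/L.

5.75 mg/L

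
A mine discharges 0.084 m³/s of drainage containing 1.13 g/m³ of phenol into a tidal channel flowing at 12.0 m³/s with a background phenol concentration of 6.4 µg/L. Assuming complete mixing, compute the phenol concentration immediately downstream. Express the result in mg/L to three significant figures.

6.4 µg/L = 0.0064 mg/L.
By mass balance at complete mixing, C = (0.084·1.13 + 12·0.0064) / (0.084 + 12) = 0.1717/12.08 = 0.01421 mg/L.

0.0142 mg/L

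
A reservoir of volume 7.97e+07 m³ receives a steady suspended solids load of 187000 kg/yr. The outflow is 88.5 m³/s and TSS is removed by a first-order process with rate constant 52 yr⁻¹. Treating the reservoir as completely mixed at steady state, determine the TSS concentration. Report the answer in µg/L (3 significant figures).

27.0 µg/L

Outflow Q = 88.5 m³/s × 3.156e+07 s/yr = 2.793e+09 m³/yr.
Steady-state CSTR mass balance: W = Q·C + k·V·C, so C = W/(Q + kV).
Q + kV = 2.793e+09 + 52·7.97e+07 = 6.937e+09 m³/yr.
C = 187000/6.937e+09 = 2.696e-05 kg/m³ = 0.02696 mg/L = 26.96 µg/L.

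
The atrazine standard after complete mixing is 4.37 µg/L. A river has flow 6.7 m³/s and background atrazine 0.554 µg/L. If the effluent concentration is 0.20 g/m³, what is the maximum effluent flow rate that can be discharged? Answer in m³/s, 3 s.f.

0.131 m³/s

0.554 µg/L = 0.000554 mg/L.
4.37 µg/L = 0.00437 mg/L.
Mass balance at complete mixing: C_std·(Q_w + Q_r) = Q_w·C_e + Q_r·C_b.
Rearranging, Q_w = Q_r·(C_std − C_b)/(C_e − C_std) = 6.7·(0.00437 − 0.000554) / (0.2 − 0.00437) = 0.1307 m³/s.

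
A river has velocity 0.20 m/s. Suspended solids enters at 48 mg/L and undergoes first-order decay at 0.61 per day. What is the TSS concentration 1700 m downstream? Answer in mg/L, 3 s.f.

Travel time t = 1700 m / 0.20 m/s = 1700/0.20 = 8500 s = 0.09838 d.
First-order decay: C = 48·exp(−0.61·0.09838) = 48·0.9418 = 45.2 mg/L.

45.2 mg/L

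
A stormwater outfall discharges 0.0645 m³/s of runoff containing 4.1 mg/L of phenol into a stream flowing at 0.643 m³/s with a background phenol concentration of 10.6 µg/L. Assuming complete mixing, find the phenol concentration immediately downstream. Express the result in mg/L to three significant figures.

0.383 mg/L

10.6 µg/L = 0.0106 mg/L.
Conservation of mass across the mixing zone: C = (0.0645·4.1 + 0.643·0.0106) / (0.0645 + 0.643) = 0.2713/0.7075 = 0.3834 mg/L.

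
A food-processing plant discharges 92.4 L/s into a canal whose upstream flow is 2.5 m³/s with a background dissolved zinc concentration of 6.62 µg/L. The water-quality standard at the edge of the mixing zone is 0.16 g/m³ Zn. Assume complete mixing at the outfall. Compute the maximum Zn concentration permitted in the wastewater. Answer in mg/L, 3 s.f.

4.31 mg/L

92.4 L/s = 0.0924 m³/s.
6.62 µg/L = 0.00662 mg/L.
Mass balance: 0.16·2.592 = 0.0924·Cₑ + 2.5·0.00662.
Cₑ = (0.4148 − 0.01655) / 0.0924 = 4.31 mg/L.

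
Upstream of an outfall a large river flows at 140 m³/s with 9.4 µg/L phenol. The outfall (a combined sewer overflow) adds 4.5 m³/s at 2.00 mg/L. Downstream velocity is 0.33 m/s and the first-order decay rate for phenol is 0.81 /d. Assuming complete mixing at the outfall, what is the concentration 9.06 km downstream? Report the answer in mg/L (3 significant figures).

0.0552 mg/L

9.4 µg/L = 0.0094 mg/L.
After complete mixing, C₀ = (4.5·2 + 140·0.0094) / 144.5 = 0.07139 mg/L.
Travel time t = 9060 m / 0.33 m/s = 2.745e+04 s = 0.3178 d.
C = 0.07139·exp(−0.81·0.3178) = 0.07139·0.7731 = 0.05519 mg/L.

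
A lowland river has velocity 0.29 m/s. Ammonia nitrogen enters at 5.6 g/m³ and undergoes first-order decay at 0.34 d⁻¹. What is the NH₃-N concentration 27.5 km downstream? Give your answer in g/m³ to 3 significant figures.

3.86 g/m³

Travel time t = 27.5 km / 0.29 m/s = 2.75e+04/0.29 = 9.483e+04 s = 1.098 d.
First-order decay: C = 5.6·exp(−0.34·1.098) = 5.6·0.6886 = 3.856 g/m³.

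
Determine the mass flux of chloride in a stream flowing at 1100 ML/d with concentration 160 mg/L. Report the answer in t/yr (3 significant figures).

64300 t/yr

1100 ML/d = 12.73 m³/s.
Mass flux = Q·C = 12.73 m³/s × 160 g/m³ = 2037 g/s.
= 2037 g/s × 31.56 = 6.428e+04 t/yr.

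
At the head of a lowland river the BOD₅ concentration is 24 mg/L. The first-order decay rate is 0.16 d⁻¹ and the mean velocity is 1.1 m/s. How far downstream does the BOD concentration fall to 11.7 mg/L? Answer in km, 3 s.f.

427 km

From C = C₀·e^(−kt), t = ln(C₀/C)/k = ln(24/11.7)/0.16 = 0.7185/0.16 = 4.49 d.
Distance = v·t = 1.1 m/s × 3.88e+05 s = 4.268e+05 m = 426.8 km.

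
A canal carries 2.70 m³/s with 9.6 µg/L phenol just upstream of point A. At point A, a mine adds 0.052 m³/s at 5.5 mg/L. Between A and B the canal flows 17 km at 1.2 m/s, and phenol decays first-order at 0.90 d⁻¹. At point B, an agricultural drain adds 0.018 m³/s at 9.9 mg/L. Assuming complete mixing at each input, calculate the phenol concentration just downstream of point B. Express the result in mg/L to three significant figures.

0.161 mg/L

9.6 µg/L = 0.0096 mg/L.
After input A: C = (2.7·0.0096 + 0.052·5.5) / 2.752 = 0.1133 mg/L.
Over the 17 km reach to input B (t = 1.417e+04 s = 0.164 d), decay gives C = 0.1133·exp(−0.90·0.164) = 0.09779 mg/L.
After input B: C = (2.752·0.09779 + 0.018·9.9) / 2.77 = 0.1615 mg/L.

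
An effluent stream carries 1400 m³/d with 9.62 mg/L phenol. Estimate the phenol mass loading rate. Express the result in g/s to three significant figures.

0.156 g/s

1400 m³/d = 0.0162 m³/s.
Mass flux = Q·C = 0.0162 m³/s × 9.62 g/m³ = 0.1559 g/s.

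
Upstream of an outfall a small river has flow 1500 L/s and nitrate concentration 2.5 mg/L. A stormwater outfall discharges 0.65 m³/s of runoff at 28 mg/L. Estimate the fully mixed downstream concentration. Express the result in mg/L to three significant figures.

1500 L/s = 1.5 m³/s.
Flow-weighted mixing gives C = (0.65·28 + 1.5·2.5) / (0.65 + 1.5) = 21.95/2.15 = 10.21 mg/L.

10.2 mg/L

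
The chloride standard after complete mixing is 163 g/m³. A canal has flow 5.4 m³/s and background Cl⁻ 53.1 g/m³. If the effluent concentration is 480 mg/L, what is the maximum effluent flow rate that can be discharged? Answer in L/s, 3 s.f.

1870 L/s

Mass balance at complete mixing: C_std·(Q_w + Q_r) = Q_w·C_e + Q_r·C_b.
Rearranging, Q_w = Q_r·(C_std − C_b)/(C_e − C_std) = 5.4·(163 − 53.1) / (480 − 163) = 1.872 m³/s.
= 1872 L/s.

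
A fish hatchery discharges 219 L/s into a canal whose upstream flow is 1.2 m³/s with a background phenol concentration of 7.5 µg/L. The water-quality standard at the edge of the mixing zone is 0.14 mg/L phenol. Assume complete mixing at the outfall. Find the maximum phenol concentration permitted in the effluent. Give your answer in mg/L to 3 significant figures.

0.866 mg/L

219 L/s = 0.219 m³/s.
7.5 µg/L = 0.0075 mg/L.
Mass balance: 0.14·1.419 = 0.219·Cₑ + 1.2·0.0075.
Cₑ = (0.1987 − 0.009) / 0.219 = 0.866 mg/L.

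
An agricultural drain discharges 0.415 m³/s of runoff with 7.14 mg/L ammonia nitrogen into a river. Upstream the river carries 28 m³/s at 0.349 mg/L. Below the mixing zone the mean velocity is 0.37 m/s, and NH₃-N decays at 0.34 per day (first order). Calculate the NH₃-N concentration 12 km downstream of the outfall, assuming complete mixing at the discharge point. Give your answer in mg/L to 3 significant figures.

0.394 mg/L

After complete mixing, C₀ = (0.415·7.14 + 28·0.349) / 28.41 = 0.4482 mg/L.
Travel time t = 1.2e+04 m / 0.37 m/s = 3.243e+04 s = 0.3754 d.
C = 0.4482·exp(−0.34·0.3754) = 0.4482·0.8802 = 0.3945 mg/L.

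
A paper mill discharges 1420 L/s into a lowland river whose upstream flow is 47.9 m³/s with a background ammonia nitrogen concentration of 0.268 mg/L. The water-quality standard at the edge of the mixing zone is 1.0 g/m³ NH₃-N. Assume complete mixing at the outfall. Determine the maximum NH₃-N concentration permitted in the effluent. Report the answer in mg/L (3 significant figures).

25.7 mg/L

1420 L/s = 1.42 m³/s.
Mass balance: 1·49.32 = 1.42·Cₑ + 47.9·0.268.
Cₑ = (49.32 − 12.84) / 1.42 = 25.69 mg/L.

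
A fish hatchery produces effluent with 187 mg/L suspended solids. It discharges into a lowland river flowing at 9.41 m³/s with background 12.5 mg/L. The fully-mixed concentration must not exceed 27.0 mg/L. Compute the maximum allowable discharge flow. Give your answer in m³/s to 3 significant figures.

0.853 m³/s

Mass balance at complete mixing: C_std·(Q_w + Q_r) = Q_w·C_e + Q_r·C_b.
Rearranging, Q_w = Q_r·(C_std − C_b)/(C_e − C_std) = 9.41·(27 − 12.5) / (187 − 27) = 0.8528 m³/s.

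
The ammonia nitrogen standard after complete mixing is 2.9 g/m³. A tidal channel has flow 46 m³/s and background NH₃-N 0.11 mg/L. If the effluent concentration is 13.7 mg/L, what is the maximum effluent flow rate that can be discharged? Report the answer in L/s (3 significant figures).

11900 L/s

Mass balance at complete mixing: C_std·(Q_w + Q_r) = Q_w·C_e + Q_r·C_b.
Rearranging, Q_w = Q_r·(C_std − C_b)/(C_e − C_std) = 46·(2.9 − 0.11) / (13.7 − 2.9) = 11.88 m³/s.
= 1.188e+04 L/s.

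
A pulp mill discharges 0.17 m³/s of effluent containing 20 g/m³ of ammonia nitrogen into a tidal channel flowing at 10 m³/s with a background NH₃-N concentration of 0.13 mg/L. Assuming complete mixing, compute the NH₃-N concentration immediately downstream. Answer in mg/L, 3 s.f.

0.462 mg/L

By mass balance at complete mixing, C = (0.17·20 + 10·0.13) / (0.17 + 10) = 4.7/10.17 = 0.4621 mg/L.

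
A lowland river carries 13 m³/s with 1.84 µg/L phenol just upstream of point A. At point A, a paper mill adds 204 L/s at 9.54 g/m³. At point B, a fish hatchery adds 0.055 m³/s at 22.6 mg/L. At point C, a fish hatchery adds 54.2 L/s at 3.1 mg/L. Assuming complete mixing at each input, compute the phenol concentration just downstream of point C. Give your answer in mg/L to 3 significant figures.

1.84 µg/L = 0.00184 mg/L.
204 L/s = 0.204 m³/s.
After input A: C = (13·0.00184 + 0.204·9.54) / 13.2 = 0.1492 mg/L.
After input B: C = (13.2·0.1492 + 0.055·22.6) / 13.26 = 0.2423 mg/L.
54.2 L/s = 0.0542 m³/s.
After input C: C = (13.26·0.2423 + 0.0542·3.1) / 13.31 = 0.254 mg/L.

0.254 mg/L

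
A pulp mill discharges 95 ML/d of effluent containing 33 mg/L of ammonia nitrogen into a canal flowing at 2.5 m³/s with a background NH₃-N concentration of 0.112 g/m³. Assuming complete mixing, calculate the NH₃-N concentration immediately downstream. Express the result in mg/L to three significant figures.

95 ML/d = 1.1 m³/s.
Conservation of mass across the mixing zone: C = (1.1·33 + 2.5·0.112) / (1.1 + 2.5) = 36.56/3.6 = 10.16 mg/L.

10.2 mg/L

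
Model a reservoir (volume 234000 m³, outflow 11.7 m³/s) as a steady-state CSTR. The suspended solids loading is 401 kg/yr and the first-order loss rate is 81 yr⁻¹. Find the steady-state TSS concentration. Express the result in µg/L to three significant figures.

1.03 µg/L

Outflow Q = 11.7 m³/s × 3.156e+07 s/yr = 3.692e+08 m³/yr.
Steady-state CSTR mass balance: W = Q·C + k·V·C, so C = W/(Q + kV).
Q + kV = 3.692e+08 + 81·234000 = 3.882e+08 m³/yr.
C = 401/3.882e+08 = 1.033e-06 kg/m³ = 0.001033 mg/L = 1.033 µg/L.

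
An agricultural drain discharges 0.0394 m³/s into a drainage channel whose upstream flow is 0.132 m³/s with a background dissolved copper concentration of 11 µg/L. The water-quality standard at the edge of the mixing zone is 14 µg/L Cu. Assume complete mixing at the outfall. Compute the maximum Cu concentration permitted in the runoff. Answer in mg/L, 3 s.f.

11 µg/L = 0.011 mg/L.
14 µg/L = 0.014 mg/L.
Mass balance: 0.014·0.1714 = 0.0394·Cₑ + 0.132·0.011.
Cₑ = (0.0024 − 0.001452) / 0.0394 = 0.02405 mg/L.

0.0241 mg/L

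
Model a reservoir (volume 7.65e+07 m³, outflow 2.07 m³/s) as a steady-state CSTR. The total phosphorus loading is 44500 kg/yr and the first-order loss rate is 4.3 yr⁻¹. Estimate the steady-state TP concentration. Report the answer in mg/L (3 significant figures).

0.113 mg/L

Outflow Q = 2.07 m³/s × 3.156e+07 s/yr = 6.532e+07 m³/yr.
Steady-state CSTR mass balance: W = Q·C + k·V·C, so C = W/(Q + kV).
Q + kV = 6.532e+07 + 4.3·7.65e+07 = 3.943e+08 m³/yr.
C = 44500/3.943e+08 = 0.0001129 kg/m³ = 0.1129 mg/L.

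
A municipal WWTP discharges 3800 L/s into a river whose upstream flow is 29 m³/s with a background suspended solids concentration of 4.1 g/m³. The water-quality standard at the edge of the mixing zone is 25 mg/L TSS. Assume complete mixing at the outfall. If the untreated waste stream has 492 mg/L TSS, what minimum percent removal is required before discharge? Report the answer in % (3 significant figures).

3800 L/s = 3.8 m³/s.
Mass balance: 25·32.8 = 3.8·Cₑ + 29·4.1.
Cₑ = (820 − 118.9) / 3.8 = 184.5 mg/L.
Required removal = 1 − 184.5/492 = 62.5 %.

62.5 %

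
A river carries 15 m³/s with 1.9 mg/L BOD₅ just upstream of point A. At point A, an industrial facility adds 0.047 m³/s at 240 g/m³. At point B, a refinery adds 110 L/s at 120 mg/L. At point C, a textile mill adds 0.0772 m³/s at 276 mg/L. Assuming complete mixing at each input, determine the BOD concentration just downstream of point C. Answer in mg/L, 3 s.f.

After input A: C = (15·1.9 + 0.047·240) / 15.05 = 2.644 mg/L.
110 L/s = 0.11 m³/s.
After input B: C = (15.05·2.644 + 0.11·120) / 15.16 = 3.495 mg/L.
After input C: C = (15.16·3.495 + 0.0772·276) / 15.23 = 4.876 mg/L.

4.88 mg/L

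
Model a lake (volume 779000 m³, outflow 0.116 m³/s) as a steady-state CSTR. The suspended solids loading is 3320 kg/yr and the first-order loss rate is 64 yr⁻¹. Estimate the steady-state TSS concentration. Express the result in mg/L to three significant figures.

Outflow Q = 0.116 m³/s × 3.156e+07 s/yr = 3.661e+06 m³/yr.
Steady-state CSTR mass balance: W = Q·C + k·V·C, so C = W/(Q + kV).
Q + kV = 3.661e+06 + 64·779000 = 5.352e+07 m³/yr.
C = 3320/5.352e+07 = 6.204e-05 kg/m³ = 0.06204 mg/L.

0.0620 mg/L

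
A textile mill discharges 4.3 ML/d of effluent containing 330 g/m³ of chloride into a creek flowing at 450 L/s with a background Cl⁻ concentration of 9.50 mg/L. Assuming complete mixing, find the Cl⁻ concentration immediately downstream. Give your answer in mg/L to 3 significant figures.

4.3 ML/d = 0.04977 m³/s.
450 L/s = 0.45 m³/s.
Flow-weighted mixing gives C = (0.04977·330 + 0.45·9.5) / (0.04977 + 0.45) = 20.7/0.4998 = 41.42 mg/L.

41.4 mg/L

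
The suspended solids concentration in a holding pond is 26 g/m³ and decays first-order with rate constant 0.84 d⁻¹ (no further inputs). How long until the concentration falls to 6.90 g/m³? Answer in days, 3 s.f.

1.58 d

t = ln(C₀/C)/k = ln(26/6.90)/0.84 = 1.327/0.84 = 1.579 d.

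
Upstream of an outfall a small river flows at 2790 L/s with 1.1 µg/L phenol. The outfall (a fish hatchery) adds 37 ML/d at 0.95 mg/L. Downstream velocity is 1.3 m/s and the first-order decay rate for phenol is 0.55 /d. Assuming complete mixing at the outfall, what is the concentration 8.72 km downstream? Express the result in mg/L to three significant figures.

0.122 mg/L

37 ML/d = 0.4282 m³/s.
2790 L/s = 2.79 m³/s.
1.1 µg/L = 0.0011 mg/L.
After complete mixing, C₀ = (0.4282·0.95 + 2.79·0.0011) / 3.218 = 0.1274 mg/L.
Travel time t = 8720 m / 1.3 m/s = 6708 s = 0.07764 d.
C = 0.1274·exp(−0.55·0.07764) = 0.1274·0.9582 = 0.122 mg/L.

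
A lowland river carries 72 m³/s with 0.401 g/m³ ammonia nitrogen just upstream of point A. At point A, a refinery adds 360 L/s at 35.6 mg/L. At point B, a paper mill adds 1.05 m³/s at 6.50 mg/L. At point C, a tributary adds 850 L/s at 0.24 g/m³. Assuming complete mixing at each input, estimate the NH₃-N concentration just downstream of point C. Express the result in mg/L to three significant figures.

0.656 mg/L

360 L/s = 0.36 m³/s.
After input A: C = (72·0.401 + 0.36·35.6) / 72.36 = 0.5761 mg/L.
After input B: C = (72.36·0.5761 + 1.05·6.5) / 73.41 = 0.6609 mg/L.
850 L/s = 0.85 m³/s.
After input C: C = (73.41·0.6609 + 0.85·0.24) / 74.26 = 0.656 mg/L.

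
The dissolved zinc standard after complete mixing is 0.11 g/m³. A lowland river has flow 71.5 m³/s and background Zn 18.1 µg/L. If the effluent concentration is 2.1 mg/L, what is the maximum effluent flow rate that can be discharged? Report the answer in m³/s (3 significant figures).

3.30 m³/s

18.1 µg/L = 0.0181 mg/L.
Mass balance at complete mixing: C_std·(Q_w + Q_r) = Q_w·C_e + Q_r·C_b.
Rearranging, Q_w = Q_r·(C_std − C_b)/(C_e − C_std) = 71.5·(0.11 − 0.0181) / (2.1 − 0.11) = 3.302 m³/s.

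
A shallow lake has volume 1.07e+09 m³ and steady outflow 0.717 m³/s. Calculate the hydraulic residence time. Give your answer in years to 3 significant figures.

Q = 0.717 m³/s × 3.156e+07 s/yr = 2.263e+07 m³/yr.
Hydraulic residence time τ = V/Q = 1.07e+09/2.263e+07 = 47.29 yr.

47.3 yr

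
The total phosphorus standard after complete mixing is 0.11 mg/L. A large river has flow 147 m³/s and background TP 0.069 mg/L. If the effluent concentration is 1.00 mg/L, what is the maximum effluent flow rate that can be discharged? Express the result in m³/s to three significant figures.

6.77 m³/s

Mass balance at complete mixing: C_std·(Q_w + Q_r) = Q_w·C_e + Q_r·C_b.
Rearranging, Q_w = Q_r·(C_std − C_b)/(C_e − C_std) = 147·(0.11 − 0.069) / (1 − 0.11) = 6.772 m³/s.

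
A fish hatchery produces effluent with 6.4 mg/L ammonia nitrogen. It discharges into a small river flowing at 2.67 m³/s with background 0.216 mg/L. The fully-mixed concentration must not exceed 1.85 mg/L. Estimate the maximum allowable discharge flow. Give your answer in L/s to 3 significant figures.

959 L/s

Mass balance at complete mixing: C_std·(Q_w + Q_r) = Q_w·C_e + Q_r·C_b.
Rearranging, Q_w = Q_r·(C_std − C_b)/(C_e − C_std) = 2.67·(1.85 − 0.216) / (6.4 − 1.85) = 0.9589 m³/s.
= 958.9 L/s.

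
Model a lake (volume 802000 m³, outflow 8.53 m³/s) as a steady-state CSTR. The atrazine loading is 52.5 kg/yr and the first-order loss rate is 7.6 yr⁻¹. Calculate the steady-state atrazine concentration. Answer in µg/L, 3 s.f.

0.191 µg/L

Outflow Q = 8.53 m³/s × 3.156e+07 s/yr = 2.692e+08 m³/yr.
Steady-state CSTR mass balance: W = Q·C + k·V·C, so C = W/(Q + kV).
Q + kV = 2.692e+08 + 7.6·802000 = 2.753e+08 m³/yr.
C = 52.5/2.753e+08 = 1.907e-07 kg/m³ = 0.0001907 mg/L = 0.1907 µg/L.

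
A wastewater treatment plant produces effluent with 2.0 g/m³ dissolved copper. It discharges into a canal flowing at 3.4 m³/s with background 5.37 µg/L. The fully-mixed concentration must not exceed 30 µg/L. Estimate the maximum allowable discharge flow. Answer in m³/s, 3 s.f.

0.0425 m³/s

5.37 µg/L = 0.00537 mg/L.
30 µg/L = 0.03 mg/L.
Mass balance at complete mixing: C_std·(Q_w + Q_r) = Q_w·C_e + Q_r·C_b.
Rearranging, Q_w = Q_r·(C_std − C_b)/(C_e − C_std) = 3.4·(0.03 − 0.00537) / (2 − 0.03) = 0.04251 m³/s.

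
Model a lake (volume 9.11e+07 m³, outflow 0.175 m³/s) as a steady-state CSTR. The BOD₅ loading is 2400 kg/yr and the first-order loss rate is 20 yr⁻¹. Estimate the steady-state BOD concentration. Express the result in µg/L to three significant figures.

1.31 µg/L

Outflow Q = 0.175 m³/s × 3.156e+07 s/yr = 5.523e+06 m³/yr.
Steady-state CSTR mass balance: W = Q·C + k·V·C, so C = W/(Q + kV).
Q + kV = 5.523e+06 + 20·9.11e+07 = 1.828e+09 m³/yr.
C = 2400/1.828e+09 = 1.313e-06 kg/m³ = 0.001313 mg/L = 1.313 µg/L.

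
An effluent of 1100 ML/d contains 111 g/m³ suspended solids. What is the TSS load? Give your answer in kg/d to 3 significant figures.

122000 kg/d

1100 ML/d = 12.73 m³/s.
Mass flux = Q·C = 12.73 m³/s × 111 g/m³ = 1413 g/s.
= 1413 g/s × 86.4 = 1.221e+05 kg/d.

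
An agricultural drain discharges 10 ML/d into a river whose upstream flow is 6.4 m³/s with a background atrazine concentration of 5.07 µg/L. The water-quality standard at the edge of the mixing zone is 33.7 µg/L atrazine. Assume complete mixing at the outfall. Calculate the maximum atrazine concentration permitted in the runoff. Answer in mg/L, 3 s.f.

1.62 mg/L

10 ML/d = 0.1157 m³/s.
5.07 µg/L = 0.00507 mg/L.
33.7 µg/L = 0.0337 mg/L.
Mass balance: 0.0337·6.516 = 0.1157·Cₑ + 6.4·0.00507.
Cₑ = (0.2196 − 0.03245) / 0.1157 = 1.617 mg/L.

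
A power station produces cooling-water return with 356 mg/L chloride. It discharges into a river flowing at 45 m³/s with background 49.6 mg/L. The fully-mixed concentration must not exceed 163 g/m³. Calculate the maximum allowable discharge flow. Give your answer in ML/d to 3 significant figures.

Mass balance at complete mixing: C_std·(Q_w + Q_r) = Q_w·C_e + Q_r·C_b.
Rearranging, Q_w = Q_r·(C_std − C_b)/(C_e − C_std) = 45·(163 − 49.6) / (356 − 163) = 26.44 m³/s.
= 2284 ML/d.

2280 ML/d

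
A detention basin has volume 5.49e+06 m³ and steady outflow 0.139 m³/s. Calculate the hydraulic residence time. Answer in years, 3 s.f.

1.25 yr

Q = 0.139 m³/s × 3.156e+07 s/yr = 4.387e+06 m³/yr.
Hydraulic residence time τ = V/Q = 5.49e+06/4.387e+06 = 1.252 yr.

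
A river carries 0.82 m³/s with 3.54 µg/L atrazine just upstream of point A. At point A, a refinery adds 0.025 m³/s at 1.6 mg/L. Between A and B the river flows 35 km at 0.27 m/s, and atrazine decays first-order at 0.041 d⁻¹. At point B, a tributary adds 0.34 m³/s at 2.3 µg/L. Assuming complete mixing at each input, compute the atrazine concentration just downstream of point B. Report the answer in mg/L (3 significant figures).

3.54 µg/L = 0.00354 mg/L.
After input A: C = (0.82·0.00354 + 0.025·1.6) / 0.845 = 0.05077 mg/L.
Over the 35 km reach to input B (t = 1.296e+05 s = 1.5 d), decay gives C = 0.05077·exp(−0.041·1.5) = 0.04774 mg/L.
2.3 µg/L = 0.0023 mg/L.
After input B: C = (0.845·0.04774 + 0.34·0.0023) / 1.185 = 0.0347 mg/L.

0.0347 mg/L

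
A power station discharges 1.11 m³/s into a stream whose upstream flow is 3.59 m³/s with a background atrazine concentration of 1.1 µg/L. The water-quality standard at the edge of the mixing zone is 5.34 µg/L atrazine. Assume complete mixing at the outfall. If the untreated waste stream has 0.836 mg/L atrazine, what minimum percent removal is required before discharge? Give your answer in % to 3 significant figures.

97.7 %

1.1 µg/L = 0.0011 mg/L.
5.34 µg/L = 0.00534 mg/L.
Mass balance: 0.00534·4.7 = 1.11·Cₑ + 3.59·0.0011.
Cₑ = (0.0251 − 0.003949) / 1.11 = 0.01905 mg/L.
Required removal = 1 − 0.01905/0.836 = 97.72 %.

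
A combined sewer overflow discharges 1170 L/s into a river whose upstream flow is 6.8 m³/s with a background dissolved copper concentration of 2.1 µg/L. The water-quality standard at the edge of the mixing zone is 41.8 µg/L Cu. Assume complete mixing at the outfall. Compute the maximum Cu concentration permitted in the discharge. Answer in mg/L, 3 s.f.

1170 L/s = 1.17 m³/s.
2.1 µg/L = 0.0021 mg/L.
41.8 µg/L = 0.0418 mg/L.
Mass balance: 0.0418·7.97 = 1.17·Cₑ + 6.8·0.0021.
Cₑ = (0.3331 − 0.01428) / 1.17 = 0.2725 mg/L.

0.273 mg/L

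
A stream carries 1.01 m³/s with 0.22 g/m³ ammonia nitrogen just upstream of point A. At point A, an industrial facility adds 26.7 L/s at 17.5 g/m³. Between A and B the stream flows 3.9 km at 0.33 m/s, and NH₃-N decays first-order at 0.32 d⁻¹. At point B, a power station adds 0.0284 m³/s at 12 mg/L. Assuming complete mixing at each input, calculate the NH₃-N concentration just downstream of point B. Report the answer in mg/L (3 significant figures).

26.7 L/s = 0.0267 m³/s.
After input A: C = (1.01·0.22 + 0.0267·17.5) / 1.037 = 0.665 mg/L.
Over the 3.9 km reach to input B (t = 1.182e+04 s = 0.1368 d), decay gives C = 0.665·exp(−0.32·0.1368) = 0.6366 mg/L.
After input B: C = (1.037·0.6366 + 0.0284·12) / 1.065 = 0.9396 mg/L.

0.940 mg/L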